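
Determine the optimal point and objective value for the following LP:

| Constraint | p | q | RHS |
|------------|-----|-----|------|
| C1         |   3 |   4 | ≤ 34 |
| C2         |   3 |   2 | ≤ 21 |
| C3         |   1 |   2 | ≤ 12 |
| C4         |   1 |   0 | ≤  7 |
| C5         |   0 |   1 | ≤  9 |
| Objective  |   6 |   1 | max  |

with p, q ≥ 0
Each vertex is the intersection of two constraint boundaries that also satisfies all remaining constraints:
  p = 0 and q = 0 → (0, 0)
  3p + 2q = 21 and p = 7 → (7, 0)
  3p + 2q = 21 and p + 2q = 12 → (4.5, 3.75)
  p + 2q = 12 and p = 0 → (0, 6)

Evaluating z = 6p + q at each vertex:
  (0, 0): z = 0
  (7, 0): z = 42
  (4.5, 3.75): z = 30.75
  (0, 6): z = 6

The maximum is at (7, 0) with z = 42.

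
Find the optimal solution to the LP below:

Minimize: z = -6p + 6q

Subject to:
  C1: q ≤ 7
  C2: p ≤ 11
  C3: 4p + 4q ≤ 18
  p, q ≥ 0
p = 4.5, q = 0, z = -27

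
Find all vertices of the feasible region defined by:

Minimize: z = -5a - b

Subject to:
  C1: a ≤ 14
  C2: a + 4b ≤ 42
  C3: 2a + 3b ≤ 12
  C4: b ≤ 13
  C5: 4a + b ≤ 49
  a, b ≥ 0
Each vertex is the intersection of two constraint boundaries that also satisfies all remaining constraints:
  a = 0 and b = 0 → (0, 0)
  2a + 3b = 12 and b = 0 → (6, 0)
  2a + 3b = 12 and a = 0 → (0, 4)

Vertices: (0, 0), (6, 0), (0, 4)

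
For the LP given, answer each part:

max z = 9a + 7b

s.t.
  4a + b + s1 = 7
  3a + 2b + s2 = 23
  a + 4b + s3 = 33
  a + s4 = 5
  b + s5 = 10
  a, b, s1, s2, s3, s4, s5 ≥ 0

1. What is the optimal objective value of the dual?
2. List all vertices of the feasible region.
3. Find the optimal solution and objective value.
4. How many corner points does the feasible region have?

1. 49 (by strong duality, equal to the primal optimum)
2. (0, 0), (1.75, 0), (0, 7)
3. a = 0, b = 7, z = 49
4. 3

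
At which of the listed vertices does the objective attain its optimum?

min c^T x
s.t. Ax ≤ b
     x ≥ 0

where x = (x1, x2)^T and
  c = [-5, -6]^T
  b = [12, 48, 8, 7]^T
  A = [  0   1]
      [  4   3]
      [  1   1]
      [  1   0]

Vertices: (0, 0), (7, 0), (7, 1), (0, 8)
Evaluating z = -5x1 - 6x2 at each vertex:
  (0, 0): z = 0
  (7, 0): z = -35
  (7, 1): z = -41
  (0, 8): z = -48

The smallest value is z = -48, attained at (0, 8).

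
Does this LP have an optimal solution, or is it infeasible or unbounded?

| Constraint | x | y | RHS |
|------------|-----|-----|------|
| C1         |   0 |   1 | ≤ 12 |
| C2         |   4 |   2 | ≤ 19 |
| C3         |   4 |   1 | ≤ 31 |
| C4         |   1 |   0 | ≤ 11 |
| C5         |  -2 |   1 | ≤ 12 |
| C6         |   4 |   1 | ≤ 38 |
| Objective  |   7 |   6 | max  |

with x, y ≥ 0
The point (0, 9.5) satisfies every constraint, so the LP is feasible; the constraints give x ≤ 11 and y ≤ 12, which with x, y ≥ 0 keep the feasible region inside a bounded box. A feasible, bounded LP attains a finite optimum at a vertex.

Feasible with finite optimum z* = 57 at (0, 9.5).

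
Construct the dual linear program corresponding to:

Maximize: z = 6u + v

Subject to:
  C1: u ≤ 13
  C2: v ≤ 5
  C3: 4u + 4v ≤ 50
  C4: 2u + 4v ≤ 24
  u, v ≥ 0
Minimize: z = 13y1 + 5y2 + 50y3 + 24y4

Subject to:
  C1: -y1 - 4y3 - 2y4 ≤ -6
  C2: -y2 - 4y3 - 4y4 ≤ -1
  y1, y2, y3, y4 ≥ 0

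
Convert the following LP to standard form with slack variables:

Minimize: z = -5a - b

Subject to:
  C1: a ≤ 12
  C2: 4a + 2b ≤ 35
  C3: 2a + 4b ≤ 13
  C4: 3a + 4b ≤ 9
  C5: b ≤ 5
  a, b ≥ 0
min z = -5a - b

s.t.
  a + s1 = 12
  4a + 2b + s2 = 35
  2a + 4b + s3 = 13
  3a + 4b + s4 = 9
  b + s5 = 5
  a, b, s1, s2, s3, s4, s5 ≥ 0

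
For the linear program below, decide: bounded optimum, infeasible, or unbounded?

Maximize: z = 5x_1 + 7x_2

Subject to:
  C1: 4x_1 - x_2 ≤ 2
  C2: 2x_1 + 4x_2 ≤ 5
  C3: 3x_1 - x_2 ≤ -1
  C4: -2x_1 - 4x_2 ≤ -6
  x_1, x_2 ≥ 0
C2 requires 2x_1 + 4x_2 ≤ 5, while C4 (-2x_1 - 4x_2 ≤ -6) is equivalent to 2x_1 + 4x_2 ≥ 6. Together they would need 6 ≤ 2x_1 + 4x_2 ≤ 5, which is impossible since 6 > 5. No point satisfies all constraints.

Infeasible — the constraint set is empty.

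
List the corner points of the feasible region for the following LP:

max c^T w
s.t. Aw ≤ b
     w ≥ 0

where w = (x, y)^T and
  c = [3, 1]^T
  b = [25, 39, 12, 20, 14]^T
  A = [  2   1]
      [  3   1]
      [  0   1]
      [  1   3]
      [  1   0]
Each vertex is the intersection of two constraint boundaries that also satisfies all remaining constraints:
  x = 0 and y = 0 → (0, 0)
  2x + y = 25 and y = 0 → (12.5, 0)
  2x + y = 25 and x + 3y = 20 → (11, 3)
  x + 3y = 20 and x = 0 → (0, 6.667)

Vertices: (0, 0), (12.5, 0), (11, 3), (0, 6.667)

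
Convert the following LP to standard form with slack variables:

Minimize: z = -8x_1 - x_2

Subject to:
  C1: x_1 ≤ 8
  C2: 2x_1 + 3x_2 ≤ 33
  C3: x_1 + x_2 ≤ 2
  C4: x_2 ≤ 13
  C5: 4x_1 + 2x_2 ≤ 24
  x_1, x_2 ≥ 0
min z = -8x_1 - x_2

s.t.
  x_1 + s1 = 8
  2x_1 + 3x_2 + s2 = 33
  x_1 + x_2 + s3 = 2
  x_2 + s4 = 13
  4x_1 + 2x_2 + s5 = 24
  x_1, x_2, s1, s2, s3, s4, s5 ≥ 0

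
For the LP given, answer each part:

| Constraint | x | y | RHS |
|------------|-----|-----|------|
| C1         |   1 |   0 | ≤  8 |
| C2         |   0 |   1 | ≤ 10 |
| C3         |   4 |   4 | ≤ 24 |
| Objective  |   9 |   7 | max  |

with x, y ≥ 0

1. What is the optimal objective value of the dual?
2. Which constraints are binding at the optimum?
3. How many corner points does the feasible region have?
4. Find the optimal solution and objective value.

1. 54 (by strong duality, equal to the primal optimum)
2. C3, y ≥ 0
3. 3
4. x = 6, y = 0, z = 54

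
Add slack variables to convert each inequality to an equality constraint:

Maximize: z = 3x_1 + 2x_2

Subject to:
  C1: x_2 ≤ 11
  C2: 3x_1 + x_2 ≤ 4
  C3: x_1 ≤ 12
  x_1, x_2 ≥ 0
max z = 3x_1 + 2x_2

s.t.
  x_2 + s1 = 11
  3x_1 + x_2 + s2 = 4
  x_1 + s3 = 12
  x_1, x_2, s1, s2, s3 ≥ 0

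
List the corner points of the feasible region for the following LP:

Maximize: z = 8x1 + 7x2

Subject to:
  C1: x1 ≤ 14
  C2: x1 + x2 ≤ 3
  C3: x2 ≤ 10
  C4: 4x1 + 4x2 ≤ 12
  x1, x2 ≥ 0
Each vertex is the intersection of two constraint boundaries that also satisfies all remaining constraints:
  x1 = 0 and x2 = 0 → (0, 0)
  x1 + x2 = 3 and x2 = 0 → (3, 0)
  x1 + x2 = 3 and x1 = 0 → (0, 3)

Vertices: (0, 0), (3, 0), (0, 3)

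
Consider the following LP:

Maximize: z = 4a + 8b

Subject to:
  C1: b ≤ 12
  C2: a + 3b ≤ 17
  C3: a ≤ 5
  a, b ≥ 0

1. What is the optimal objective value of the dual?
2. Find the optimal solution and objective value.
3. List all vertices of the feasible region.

1. 52 (by strong duality, equal to the primal optimum)
2. a = 5, b = 4, z = 52
3. (0, 0), (5, 0), (5, 4), (0, 5.667)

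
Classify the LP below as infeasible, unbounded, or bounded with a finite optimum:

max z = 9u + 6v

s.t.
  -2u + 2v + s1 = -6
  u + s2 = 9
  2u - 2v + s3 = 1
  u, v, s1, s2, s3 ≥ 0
The row 2u - 2v + s3 = 1 with s3 ≥ 0 requires 2u - 2v ≤ 1, while the row -2u + 2v + s1 = -6 with s1 ≥ 0 is equivalent to 2u - 2v ≥ 6. Together they would need 6 ≤ 2u - 2v ≤ 1, which is impossible since 6 > 1. No point satisfies all constraints.

Infeasible — the constraint set is empty.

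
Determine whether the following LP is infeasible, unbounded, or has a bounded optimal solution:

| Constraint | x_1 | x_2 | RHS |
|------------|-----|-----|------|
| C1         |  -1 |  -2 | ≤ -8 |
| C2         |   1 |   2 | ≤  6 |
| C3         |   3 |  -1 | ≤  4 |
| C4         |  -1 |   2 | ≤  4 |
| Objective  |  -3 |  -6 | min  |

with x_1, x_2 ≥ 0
C2 requires x_1 + 2x_2 ≤ 6, while C1 (-x_1 - 2x_2 ≤ -8) is equivalent to x_1 + 2x_2 ≥ 8. Together they would need 8 ≤ x_1 + 2x_2 ≤ 6, which is impossible since 8 > 6. No point satisfies all constraints.

Infeasible: no point satisfies all constraints simultaneously.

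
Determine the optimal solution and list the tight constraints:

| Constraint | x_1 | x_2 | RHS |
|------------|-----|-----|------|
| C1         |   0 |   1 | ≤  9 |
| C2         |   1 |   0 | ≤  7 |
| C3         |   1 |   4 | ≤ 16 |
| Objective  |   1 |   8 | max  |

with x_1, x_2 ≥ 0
Optimal: x_1 = 0, x_2 = 4
Slack at optimum:
  C1: slack = 5
  C2: slack = 7
  C3: slack = 0 (binding)
  x_1 ≥ 0: x_1 = 0 (binding)
  x_2 ≥ 0: x_2 = 4
Binding constraints: C3, x_1 ≥ 0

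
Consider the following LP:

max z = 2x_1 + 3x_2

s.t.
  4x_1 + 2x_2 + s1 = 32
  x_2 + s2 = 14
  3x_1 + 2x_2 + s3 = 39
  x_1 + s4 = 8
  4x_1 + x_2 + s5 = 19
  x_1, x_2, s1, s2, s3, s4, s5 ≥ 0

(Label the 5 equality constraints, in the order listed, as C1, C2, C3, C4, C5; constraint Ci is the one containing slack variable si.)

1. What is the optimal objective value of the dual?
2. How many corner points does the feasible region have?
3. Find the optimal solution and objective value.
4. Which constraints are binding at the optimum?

1. 44 (by strong duality, equal to the primal optimum)
2. 5
3. x_1 = 1, x_2 = 14, z = 44
4. C1, C2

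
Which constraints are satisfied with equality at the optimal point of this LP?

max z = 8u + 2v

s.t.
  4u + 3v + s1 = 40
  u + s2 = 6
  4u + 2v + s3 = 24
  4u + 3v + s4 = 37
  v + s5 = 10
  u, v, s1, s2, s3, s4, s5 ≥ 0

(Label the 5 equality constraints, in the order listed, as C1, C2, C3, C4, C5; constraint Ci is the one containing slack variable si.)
Optimal: u = 6, v = 0
Binding: C2, C3, v ≥ 0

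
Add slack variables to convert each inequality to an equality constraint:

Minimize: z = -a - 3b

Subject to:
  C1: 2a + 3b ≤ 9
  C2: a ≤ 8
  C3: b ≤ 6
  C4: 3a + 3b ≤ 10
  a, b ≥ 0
min z = -a - 3b

s.t.
  2a + 3b + s1 = 9
  a + s2 = 8
  b + s3 = 6
  3a + 3b + s4 = 10
  a, b, s1, s2, s3, s4 ≥ 0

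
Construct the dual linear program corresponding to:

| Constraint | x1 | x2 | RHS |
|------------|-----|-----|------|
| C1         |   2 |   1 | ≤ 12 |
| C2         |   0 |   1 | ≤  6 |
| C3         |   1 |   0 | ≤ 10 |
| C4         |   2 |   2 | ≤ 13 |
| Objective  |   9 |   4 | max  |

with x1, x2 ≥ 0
Minimize: z = 12y1 + 6y2 + 10y3 + 13y4

Subject to:
  C1: -2y1 - y3 - 2y4 ≤ -9
  C2: -y1 - y2 - 2y4 ≤ -4
  y1, y2, y3, y4 ≥ 0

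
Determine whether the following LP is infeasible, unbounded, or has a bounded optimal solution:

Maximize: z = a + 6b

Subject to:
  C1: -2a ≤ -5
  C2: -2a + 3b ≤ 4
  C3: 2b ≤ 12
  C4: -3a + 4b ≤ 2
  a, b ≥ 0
Feasible point: (3, 0) satisfies every constraint, so the LP is feasible.
Direction d = (1, 0): for each constraint row a, a·d ≤ 0 —
  (-2)(1) + (0)(0) = -2 ≤ 0
  (-2)(1) + (3)(0) = -2 ≤ 0
  (0)(1) + (2)(0) = 0 ≤ 0
  (-3)(1) + (4)(0) = -3 ≤ 0
and d ≥ 0, so (3, 0) + t·d stays feasible for every t ≥ 0. Along this ray z = a + 6b changes by 1 per unit t, so z → +∞.

Unbounded — the objective can increase without bound over the feasible region.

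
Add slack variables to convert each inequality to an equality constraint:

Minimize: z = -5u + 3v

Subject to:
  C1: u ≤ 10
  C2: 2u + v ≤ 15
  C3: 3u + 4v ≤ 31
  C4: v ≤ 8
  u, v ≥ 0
min z = -5u + 3v

s.t.
  u + s1 = 10
  2u + v + s2 = 15
  3u + 4v + s3 = 31
  v + s4 = 8
  u, v, s1, s2, s3, s4 ≥ 0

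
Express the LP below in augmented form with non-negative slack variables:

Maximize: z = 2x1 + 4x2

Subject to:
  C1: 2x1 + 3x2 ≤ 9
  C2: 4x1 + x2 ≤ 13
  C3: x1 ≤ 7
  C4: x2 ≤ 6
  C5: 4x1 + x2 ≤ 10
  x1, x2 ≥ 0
max z = 2x1 + 4x2

s.t.
  2x1 + 3x2 + s1 = 9
  4x1 + x2 + s2 = 13
  x1 + s3 = 7
  x2 + s4 = 6
  4x1 + x2 + s5 = 10
  x1, x2, s1, s2, s3, s4, s5 ≥ 0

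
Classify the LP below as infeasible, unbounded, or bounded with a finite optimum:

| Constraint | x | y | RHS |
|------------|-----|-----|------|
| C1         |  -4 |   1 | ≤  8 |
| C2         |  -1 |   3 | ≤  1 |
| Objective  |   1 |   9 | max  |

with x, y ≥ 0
Feasible point: (0, 0) satisfies every constraint, so the LP is feasible.
Direction d = (1, 0): for each constraint row a, a·d ≤ 0 —
  (-4)(1) + (1)(0) = -4 ≤ 0
  (-1)(1) + (3)(0) = -1 ≤ 0
and d ≥ 0, so (0, 0) + t·d stays feasible for every t ≥ 0. Along this ray z = x + 9y changes by 1 per unit t, so z → +∞.

The LP is unbounded; z can be made arbitrarily large.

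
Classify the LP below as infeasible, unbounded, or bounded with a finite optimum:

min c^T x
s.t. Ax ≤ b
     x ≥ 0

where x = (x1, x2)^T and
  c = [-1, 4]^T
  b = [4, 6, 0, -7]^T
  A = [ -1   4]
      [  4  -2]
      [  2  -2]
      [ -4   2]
One constraint requires 4x1 - 2x2 ≤ 6, while the constraint -4x1 + 2x2 ≤ -7 is equivalent to 4x1 - 2x2 ≥ 7. Together they would need 7 ≤ 4x1 - 2x2 ≤ 6, which is impossible since 7 > 6. No point satisfies all constraints.

Infeasible: no point satisfies all constraints simultaneously.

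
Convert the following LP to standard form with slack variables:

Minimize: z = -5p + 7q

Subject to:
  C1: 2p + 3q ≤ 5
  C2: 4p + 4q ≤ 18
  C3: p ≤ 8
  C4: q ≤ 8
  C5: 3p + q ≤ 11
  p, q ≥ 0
min z = -5p + 7q

s.t.
  2p + 3q + s1 = 5
  4p + 4q + s2 = 18
  p + s3 = 8
  q + s4 = 8
  3p + q + s5 = 11
  p, q, s1, s2, s3, s4, s5 ≥ 0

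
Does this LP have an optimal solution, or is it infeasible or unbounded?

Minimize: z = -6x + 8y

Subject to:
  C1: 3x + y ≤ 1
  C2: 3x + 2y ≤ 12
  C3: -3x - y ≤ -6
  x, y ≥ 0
C1 requires 3x + y ≤ 1, while C3 (-3x - y ≤ -6) is equivalent to 3x + y ≥ 6. Together they would need 6 ≤ 3x + y ≤ 1, which is impossible since 6 > 1. No point satisfies all constraints.

The feasible region is empty; the LP is infeasible.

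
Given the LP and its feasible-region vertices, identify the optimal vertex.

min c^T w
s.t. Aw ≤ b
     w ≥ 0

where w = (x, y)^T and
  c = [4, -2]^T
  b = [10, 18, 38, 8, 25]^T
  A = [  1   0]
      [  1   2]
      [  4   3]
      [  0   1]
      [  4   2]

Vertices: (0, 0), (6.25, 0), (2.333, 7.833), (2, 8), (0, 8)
(0, 8) with z = -16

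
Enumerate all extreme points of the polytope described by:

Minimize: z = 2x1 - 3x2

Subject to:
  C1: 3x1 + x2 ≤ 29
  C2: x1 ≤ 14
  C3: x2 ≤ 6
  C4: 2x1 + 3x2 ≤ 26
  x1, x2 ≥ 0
Each vertex is the intersection of two constraint boundaries that also satisfies all remaining constraints:
  x1 = 0 and x2 = 0 → (0, 0)
  3x1 + x2 = 29 and x2 = 0 → (9.667, 0)
  3x1 + x2 = 29 and 2x1 + 3x2 = 26 → (8.714, 2.857)
  x2 = 6 and 2x1 + 3x2 = 26 → (4, 6)
  x2 = 6 and x1 = 0 → (0, 6)

Vertices: (0, 0), (9.667, 0), (8.714, 2.857), (4, 6), (0, 6)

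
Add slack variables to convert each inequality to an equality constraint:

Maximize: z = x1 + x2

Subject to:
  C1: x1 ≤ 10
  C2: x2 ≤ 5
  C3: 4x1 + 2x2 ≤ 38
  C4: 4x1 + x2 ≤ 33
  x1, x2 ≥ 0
max z = x1 + x2

s.t.
  x1 + s1 = 10
  x2 + s2 = 5
  4x1 + 2x2 + s3 = 38
  4x1 + x2 + s4 = 33
  x1, x2, s1, s2, s3, s4 ≥ 0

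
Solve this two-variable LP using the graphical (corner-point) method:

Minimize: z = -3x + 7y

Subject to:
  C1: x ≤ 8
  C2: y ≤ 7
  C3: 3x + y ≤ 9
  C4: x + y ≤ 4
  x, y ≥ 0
Each vertex is the intersection of two constraint boundaries that also satisfies all remaining constraints:
  x = 0 and y = 0 → (0, 0)
  3x + y = 9 and y = 0 → (3, 0)
  3x + y = 9 and x + y = 4 → (2.5, 1.5)
  x + y = 4 and x = 0 → (0, 4)

Evaluating z = -3x + 7y at each vertex:
  (0, 0): z = 0
  (3, 0): z = -9
  (2.5, 1.5): z = 3
  (0, 4): z = 28

The minimum is at (3, 0) with z = -9.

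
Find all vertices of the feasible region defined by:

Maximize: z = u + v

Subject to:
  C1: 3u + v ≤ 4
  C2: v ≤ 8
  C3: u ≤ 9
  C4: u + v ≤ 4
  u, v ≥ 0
Each vertex is the intersection of two constraint boundaries that also satisfies all remaining constraints:
  u = 0 and v = 0 → (0, 0)
  3u + v = 4 and v = 0 → (1.333, 0)
  3u + v = 4 and u + v = 4 → (0, 4)

Vertices: (0, 0), (1.333, 0), (0, 4)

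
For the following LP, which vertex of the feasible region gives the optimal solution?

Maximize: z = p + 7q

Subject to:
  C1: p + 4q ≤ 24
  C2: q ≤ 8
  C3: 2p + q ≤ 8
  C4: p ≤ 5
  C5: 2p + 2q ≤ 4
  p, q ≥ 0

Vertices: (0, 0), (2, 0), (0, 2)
Evaluating z = p + 7q at each vertex:
  (0, 0): z = 0
  (2, 0): z = 2
  (0, 2): z = 14

The largest value is z = 14, attained at (0, 2).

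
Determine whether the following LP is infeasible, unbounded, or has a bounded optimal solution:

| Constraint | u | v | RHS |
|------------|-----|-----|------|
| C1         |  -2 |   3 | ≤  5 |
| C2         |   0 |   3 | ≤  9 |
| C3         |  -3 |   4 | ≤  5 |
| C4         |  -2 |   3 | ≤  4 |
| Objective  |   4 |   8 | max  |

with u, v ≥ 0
Feasible point: (0, 0) satisfies every constraint, so the LP is feasible.
Direction d = (1, 0): for each constraint row a, a·d ≤ 0 —
  (-2)(1) + (3)(0) = -2 ≤ 0
  (0)(1) + (3)(0) = 0 ≤ 0
  (-3)(1) + (4)(0) = -3 ≤ 0
  (-2)(1) + (3)(0) = -2 ≤ 0
and d ≥ 0, so (0, 0) + t·d stays feasible for every t ≥ 0. Along this ray z = 4u + 8v changes by 4 per unit t, so z → +∞.

Unbounded — the objective can increase without bound over the feasible region.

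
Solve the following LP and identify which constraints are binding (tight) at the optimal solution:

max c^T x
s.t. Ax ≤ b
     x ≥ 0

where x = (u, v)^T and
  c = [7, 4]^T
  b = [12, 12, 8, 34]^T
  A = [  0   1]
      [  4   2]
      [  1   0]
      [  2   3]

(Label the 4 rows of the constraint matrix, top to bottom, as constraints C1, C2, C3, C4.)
Optimal: u = 0, v = 6
Slack at optimum:
  C1: slack = 6
  C2: slack = 0 (binding)
  C3: slack = 8
  C4: slack = 16
  u ≥ 0: u = 0 (binding)
  v ≥ 0: v = 6
Binding constraints: C2, u ≥ 0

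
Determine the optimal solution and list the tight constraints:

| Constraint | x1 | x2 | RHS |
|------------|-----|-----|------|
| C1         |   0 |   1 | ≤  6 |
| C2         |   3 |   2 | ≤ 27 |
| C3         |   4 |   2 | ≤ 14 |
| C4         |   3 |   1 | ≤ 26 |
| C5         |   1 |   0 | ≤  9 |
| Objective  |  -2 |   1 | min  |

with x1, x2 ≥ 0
Optimal: x1 = 3.5, x2 = 0
Slack at optimum:
  C1: slack = 6
  C2: slack = 16.5
  C3: slack = 0 (binding)
  C4: slack = 15.5
  C5: slack = 5.5
  x1 ≥ 0: x1 = 3.5
  x2 ≥ 0: x2 = 0 (binding)
Binding constraints: C3, x2 ≥ 0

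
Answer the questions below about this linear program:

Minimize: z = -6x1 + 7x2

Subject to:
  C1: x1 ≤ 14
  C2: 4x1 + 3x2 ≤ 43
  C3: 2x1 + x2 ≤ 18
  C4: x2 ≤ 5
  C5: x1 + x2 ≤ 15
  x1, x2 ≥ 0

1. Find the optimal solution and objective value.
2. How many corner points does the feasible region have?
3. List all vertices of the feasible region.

1. x1 = 9, x2 = 0, z = -54
2. 4
3. (0, 0), (9, 0), (6.5, 5), (0, 5)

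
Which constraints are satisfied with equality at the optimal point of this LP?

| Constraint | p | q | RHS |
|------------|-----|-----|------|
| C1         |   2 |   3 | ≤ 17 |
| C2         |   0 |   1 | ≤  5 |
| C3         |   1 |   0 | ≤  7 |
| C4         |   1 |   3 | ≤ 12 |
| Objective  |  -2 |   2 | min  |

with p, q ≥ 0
Optimal: p = 7, q = 0
Binding: C3, q ≥ 0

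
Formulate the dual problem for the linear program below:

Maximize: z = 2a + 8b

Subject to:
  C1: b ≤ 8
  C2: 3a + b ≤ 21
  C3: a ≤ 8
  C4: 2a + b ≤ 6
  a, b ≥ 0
Minimize: z = 8y1 + 21y2 + 8y3 + 6y4

Subject to:
  C1: -3y2 - y3 - 2y4 ≤ -2
  C2: -y1 - y2 - y4 ≤ -8
  y1, y2, y3, y4 ≥ 0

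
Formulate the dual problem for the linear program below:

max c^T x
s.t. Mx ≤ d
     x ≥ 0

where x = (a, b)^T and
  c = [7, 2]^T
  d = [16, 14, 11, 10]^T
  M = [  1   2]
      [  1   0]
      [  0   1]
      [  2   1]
Minimize: z = 16y1 + 14y2 + 11y3 + 10y4

Subject to:
  C1: -y1 - y2 - 2y4 ≤ -7
  C2: -2y1 - y3 - y4 ≤ -2
  y1, y2, y3, y4 ≥ 0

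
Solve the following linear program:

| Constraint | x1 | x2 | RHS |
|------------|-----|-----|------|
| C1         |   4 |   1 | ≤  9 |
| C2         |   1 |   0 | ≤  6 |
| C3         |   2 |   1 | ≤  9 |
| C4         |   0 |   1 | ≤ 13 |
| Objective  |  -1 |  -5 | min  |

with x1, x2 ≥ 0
Each vertex is the intersection of two constraint boundaries that also satisfies all remaining constraints:
  x1 = 0 and x2 = 0 → (0, 0)
  4x1 + x2 = 9 and x2 = 0 → (2.25, 0)
  4x1 + x2 = 9 and 2x1 + x2 = 9 → (0, 9)

Evaluating z = -x1 - 5x2 at each vertex:
  (0, 0): z = 0
  (2.25, 0): z = -2.25
  (0, 9): z = -45

The minimum is at (0, 9) with z = -45.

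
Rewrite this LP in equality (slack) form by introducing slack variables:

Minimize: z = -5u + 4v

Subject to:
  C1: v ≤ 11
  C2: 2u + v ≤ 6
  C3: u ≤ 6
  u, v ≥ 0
min z = -5u + 4v

s.t.
  v + s1 = 11
  2u + v + s2 = 6
  u + s3 = 6
  u, v, s1, s2, s3 ≥ 0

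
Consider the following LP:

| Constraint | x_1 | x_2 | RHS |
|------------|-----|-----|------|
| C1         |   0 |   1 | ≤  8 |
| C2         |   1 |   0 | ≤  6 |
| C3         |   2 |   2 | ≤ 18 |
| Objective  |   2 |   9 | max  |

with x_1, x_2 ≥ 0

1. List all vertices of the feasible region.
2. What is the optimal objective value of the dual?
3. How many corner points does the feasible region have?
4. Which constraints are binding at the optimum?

1. (0, 0), (6, 0), (6, 3), (1, 8), (0, 8)
2. 74 (by strong duality, equal to the primal optimum)
3. 5
4. C1, C3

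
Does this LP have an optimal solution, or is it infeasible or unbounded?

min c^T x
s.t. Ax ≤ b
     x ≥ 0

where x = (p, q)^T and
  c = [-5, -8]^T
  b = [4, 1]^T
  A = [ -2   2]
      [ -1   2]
Feasible point: (0, 0) satisfies every constraint, so the LP is feasible.
Direction d = (1, 0): for each constraint row a, a·d ≤ 0 —
  (-2)(1) + (2)(0) = -2 ≤ 0
  (-1)(1) + (2)(0) = -1 ≤ 0
and d ≥ 0, so (0, 0) + t·d stays feasible for every t ≥ 0. Along this ray z = -5p - 8q changes by -5 per unit t, so z → −∞.

Unbounded — the objective can decrease without bound over the feasible region.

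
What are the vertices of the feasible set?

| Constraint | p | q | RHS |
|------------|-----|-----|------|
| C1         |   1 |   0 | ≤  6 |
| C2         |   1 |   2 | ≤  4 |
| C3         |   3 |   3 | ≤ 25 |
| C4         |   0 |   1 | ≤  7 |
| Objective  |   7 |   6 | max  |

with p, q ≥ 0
Each vertex is the intersection of two constraint boundaries that also satisfies all remaining constraints:
  p = 0 and q = 0 → (0, 0)
  p + 2q = 4 and q = 0 → (4, 0)
  p + 2q = 4 and p = 0 → (0, 2)

Vertices: (0, 0), (4, 0), (0, 2)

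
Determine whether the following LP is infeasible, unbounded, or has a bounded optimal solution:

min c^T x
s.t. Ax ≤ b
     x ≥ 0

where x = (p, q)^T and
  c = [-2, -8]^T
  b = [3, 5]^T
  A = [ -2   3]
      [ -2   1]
Feasible point: (0, 0) satisfies every constraint, so the LP is feasible.
Direction d = (1, 0): for each constraint row a, a·d ≤ 0 —
  (-2)(1) + (3)(0) = -2 ≤ 0
  (-2)(1) + (1)(0) = -2 ≤ 0
and d ≥ 0, so (0, 0) + t·d stays feasible for every t ≥ 0. Along this ray z = -2p - 8q changes by -2 per unit t, so z → −∞.

The LP is unbounded; z can be made arbitrarily small.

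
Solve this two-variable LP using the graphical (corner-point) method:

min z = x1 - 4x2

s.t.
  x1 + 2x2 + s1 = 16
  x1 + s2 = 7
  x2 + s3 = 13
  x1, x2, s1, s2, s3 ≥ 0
Each vertex is the intersection of two constraint boundaries that also satisfies all remaining constraints:
  x1 = 0 and x2 = 0 → (0, 0)
  x1 = 7 and x2 = 0 → (7, 0)
  x1 + 2x2 = 16 and x1 = 7 → (7, 4.5)
  x1 + 2x2 = 16 and x1 = 0 → (0, 8)

Evaluating z = x1 - 4x2 at each vertex:
  (0, 0): z = 0
  (7, 0): z = 7
  (7, 4.5): z = -11
  (0, 8): z = -32

The minimum is at (0, 8) with z = -32.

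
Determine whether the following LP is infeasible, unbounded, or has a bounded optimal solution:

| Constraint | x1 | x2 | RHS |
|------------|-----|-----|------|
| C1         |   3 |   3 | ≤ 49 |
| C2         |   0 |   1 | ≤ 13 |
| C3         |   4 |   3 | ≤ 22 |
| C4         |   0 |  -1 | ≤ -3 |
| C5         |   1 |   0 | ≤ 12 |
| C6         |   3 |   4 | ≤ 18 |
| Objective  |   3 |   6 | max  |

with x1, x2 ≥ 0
The point (0, 4.5) satisfies every constraint, so the LP is feasible; the constraints give x1 ≤ 12 and x2 ≤ 13, which with x1, x2 ≥ 0 keep the feasible region inside a bounded box. A feasible, bounded LP attains a finite optimum at a vertex.

Bounded optimum: z* = 27 at (0, 4.5).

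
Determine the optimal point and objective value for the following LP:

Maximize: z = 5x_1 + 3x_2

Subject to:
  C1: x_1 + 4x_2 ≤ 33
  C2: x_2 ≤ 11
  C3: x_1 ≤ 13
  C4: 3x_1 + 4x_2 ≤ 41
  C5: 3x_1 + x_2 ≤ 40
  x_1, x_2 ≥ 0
Each vertex is the intersection of two constraint boundaries that also satisfies all remaining constraints:
  x_1 = 0 and x_2 = 0 → (0, 0)
  x_1 = 13 and x_2 = 0 → (13, 0)
  x_1 = 13 and 3x_1 + 4x_2 = 41 → (13, 0.5)
  x_1 + 4x_2 = 33 and 3x_1 + 4x_2 = 41 → (4, 7.25)
  x_1 + 4x_2 = 33 and x_1 = 0 → (0, 8.25)

Evaluating z = 5x_1 + 3x_2 at each vertex:
  (0, 0): z = 0
  (13, 0): z = 65
  (13, 0.5): z = 66.5
  (4, 7.25): z = 41.75
  (0, 8.25): z = 24.75

The maximum is at (13, 0.5) with z = 66.5.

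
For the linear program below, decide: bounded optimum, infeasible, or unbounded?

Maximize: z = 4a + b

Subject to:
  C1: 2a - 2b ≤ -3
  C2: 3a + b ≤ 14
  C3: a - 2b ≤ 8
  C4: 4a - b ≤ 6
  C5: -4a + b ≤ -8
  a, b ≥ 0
C4 requires 4a - b ≤ 6, while C5 (-4a + b ≤ -8) is equivalent to 4a - b ≥ 8. Together they would need 8 ≤ 4a - b ≤ 6, which is impossible since 8 > 6. No point satisfies all constraints.

Infeasible: no point satisfies all constraints simultaneously.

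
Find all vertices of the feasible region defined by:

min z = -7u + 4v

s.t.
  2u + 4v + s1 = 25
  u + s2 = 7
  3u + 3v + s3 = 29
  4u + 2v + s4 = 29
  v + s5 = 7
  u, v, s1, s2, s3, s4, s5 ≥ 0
Each vertex is the intersection of two constraint boundaries that also satisfies all remaining constraints:
  u = 0 and v = 0 → (0, 0)
  u = 7 and v = 0 → (7, 0)
  u = 7 and 4u + 2v = 29 → (7, 0.5)
  2u + 4v = 25 and 4u + 2v = 29 → (5.5, 3.5)
  2u + 4v = 25 and u = 0 → (0, 6.25)

Vertices: (0, 0), (7, 0), (7, 0.5), (5.5, 3.5), (0, 6.25)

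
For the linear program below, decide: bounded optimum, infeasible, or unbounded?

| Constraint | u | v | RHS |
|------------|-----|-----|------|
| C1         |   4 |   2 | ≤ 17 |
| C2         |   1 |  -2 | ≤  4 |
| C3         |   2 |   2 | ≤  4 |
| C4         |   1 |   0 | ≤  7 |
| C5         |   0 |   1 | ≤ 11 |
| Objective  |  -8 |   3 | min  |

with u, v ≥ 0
The point (2, 0) satisfies every constraint, so the LP is feasible; the constraints give u ≤ 7 and v ≤ 11, which with u, v ≥ 0 keep the feasible region inside a bounded box. A feasible, bounded LP attains a finite optimum at a vertex.

Evaluating z = -8u + 3v at each vertex:
  (0, 0): z = 0
  (2, 0): z = -16
  (0, 2): z = 6

Feasible with finite optimum z* = -16 at (2, 0).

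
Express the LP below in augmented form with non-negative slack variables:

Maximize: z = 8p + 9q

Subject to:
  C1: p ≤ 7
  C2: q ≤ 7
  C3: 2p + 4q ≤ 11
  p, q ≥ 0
max z = 8p + 9q

s.t.
  p + s1 = 7
  q + s2 = 7
  2p + 4q + s3 = 11
  p, q, s1, s2, s3 ≥ 0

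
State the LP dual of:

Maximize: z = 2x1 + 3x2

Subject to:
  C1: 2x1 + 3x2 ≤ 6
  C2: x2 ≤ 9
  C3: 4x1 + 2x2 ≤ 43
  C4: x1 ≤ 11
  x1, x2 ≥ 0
Minimize: z = 6y1 + 9y2 + 43y3 + 11y4

Subject to:
  C1: -2y1 - 4y3 - y4 ≤ -2
  C2: -3y1 - y2 - 2y3 ≤ -3
  y1, y2, y3, y4 ≥ 0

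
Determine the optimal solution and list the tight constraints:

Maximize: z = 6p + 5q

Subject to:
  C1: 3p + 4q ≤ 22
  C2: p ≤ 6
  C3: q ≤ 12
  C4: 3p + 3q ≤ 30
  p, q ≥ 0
Optimal: p = 6, q = 1
Slack at optimum:
  C1: slack = 0 (binding)
  C2: slack = 0 (binding)
  C3: slack = 11
  C4: slack = 9
  p ≥ 0: p = 6
  q ≥ 0: q = 1
Binding constraints: C1, C2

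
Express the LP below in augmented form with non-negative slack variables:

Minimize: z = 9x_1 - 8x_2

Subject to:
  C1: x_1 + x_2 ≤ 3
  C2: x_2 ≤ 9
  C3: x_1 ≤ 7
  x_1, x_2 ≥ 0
min z = 9x_1 - 8x_2

s.t.
  x_1 + x_2 + s1 = 3
  x_2 + s2 = 9
  x_1 + s3 = 7
  x_1, x_2, s1, s2, s3 ≥ 0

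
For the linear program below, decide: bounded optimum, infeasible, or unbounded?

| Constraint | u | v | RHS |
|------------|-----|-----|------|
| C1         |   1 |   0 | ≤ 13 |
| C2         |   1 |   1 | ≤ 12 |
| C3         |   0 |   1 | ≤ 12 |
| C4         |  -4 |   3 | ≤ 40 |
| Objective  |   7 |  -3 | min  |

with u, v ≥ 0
The point (0, 12) satisfies every constraint, so the LP is feasible; the constraints give u ≤ 13 and v ≤ 12, which with u, v ≥ 0 keep the feasible region inside a bounded box. A feasible, bounded LP attains a finite optimum at a vertex.

Feasible with finite optimum z* = -36 at (0, 12).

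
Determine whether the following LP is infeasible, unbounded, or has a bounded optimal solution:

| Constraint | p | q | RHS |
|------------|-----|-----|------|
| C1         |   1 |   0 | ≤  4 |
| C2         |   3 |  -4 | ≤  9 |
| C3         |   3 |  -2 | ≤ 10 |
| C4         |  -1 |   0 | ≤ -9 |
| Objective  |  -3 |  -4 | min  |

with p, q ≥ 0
C1 requires p ≤ 4, while C4 (-p ≤ -9) is equivalent to p ≥ 9. Together they would need 9 ≤ p ≤ 4, which is impossible since 9 > 4. No point satisfies all constraints.

Infeasible: no point satisfies all constraints simultaneously.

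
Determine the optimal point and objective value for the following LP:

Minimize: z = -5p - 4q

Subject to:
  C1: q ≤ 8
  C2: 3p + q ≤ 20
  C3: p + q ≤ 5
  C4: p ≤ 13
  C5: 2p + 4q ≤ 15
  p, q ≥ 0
Each vertex is the intersection of two constraint boundaries that also satisfies all remaining constraints:
  p = 0 and q = 0 → (0, 0)
  p + q = 5 and q = 0 → (5, 0)
  p + q = 5 and 2p + 4q = 15 → (2.5, 2.5)
  2p + 4q = 15 and p = 0 → (0, 3.75)

Evaluating z = -5p - 4q at each vertex:
  (0, 0): z = 0
  (5, 0): z = -25
  (2.5, 2.5): z = -22.5
  (0, 3.75): z = -15

The minimum is at (5, 0) with z = -25.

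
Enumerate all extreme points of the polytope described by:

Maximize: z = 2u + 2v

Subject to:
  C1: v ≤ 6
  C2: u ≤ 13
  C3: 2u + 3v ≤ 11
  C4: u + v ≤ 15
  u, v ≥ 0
Each vertex is the intersection of two constraint boundaries that also satisfies all remaining constraints:
  u = 0 and v = 0 → (0, 0)
  2u + 3v = 11 and v = 0 → (5.5, 0)
  2u + 3v = 11 and u = 0 → (0, 3.667)

Vertices: (0, 0), (5.5, 0), (0, 3.667)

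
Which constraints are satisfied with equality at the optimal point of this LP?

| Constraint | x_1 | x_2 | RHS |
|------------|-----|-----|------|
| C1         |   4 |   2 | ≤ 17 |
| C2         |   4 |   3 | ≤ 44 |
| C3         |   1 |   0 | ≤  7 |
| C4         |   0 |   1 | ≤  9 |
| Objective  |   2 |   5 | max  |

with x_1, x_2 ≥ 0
Optimal: x_1 = 0, x_2 = 8.5
Slack at optimum:
  C1: slack = 0 (binding)
  C2: slack = 18.5
  C3: slack = 7
  C4: slack = 0.5
  x_1 ≥ 0: x_1 = 0 (binding)
  x_2 ≥ 0: x_2 = 8.5
Binding constraints: C1, x_1 ≥ 0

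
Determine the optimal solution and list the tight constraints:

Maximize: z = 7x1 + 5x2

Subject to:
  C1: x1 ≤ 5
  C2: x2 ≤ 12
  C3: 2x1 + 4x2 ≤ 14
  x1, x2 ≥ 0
Optimal: x1 = 5, x2 = 1
Slack at optimum:
  C1: slack = 0 (binding)
  C2: slack = 11
  C3: slack = 0 (binding)
  x1 ≥ 0: x1 = 5
  x2 ≥ 0: x2 = 1
Binding constraints: C1, C3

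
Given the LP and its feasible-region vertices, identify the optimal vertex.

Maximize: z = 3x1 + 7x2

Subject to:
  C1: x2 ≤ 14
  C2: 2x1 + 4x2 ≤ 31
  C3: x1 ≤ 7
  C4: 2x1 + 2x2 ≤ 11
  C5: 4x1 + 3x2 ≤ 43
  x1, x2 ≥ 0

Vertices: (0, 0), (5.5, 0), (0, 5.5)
Evaluating z = 3x1 + 7x2 at each vertex:
  (0, 0): z = 0
  (5.5, 0): z = 16.5
  (0, 5.5): z = 38.5

The largest value is z = 38.5, attained at (0, 5.5).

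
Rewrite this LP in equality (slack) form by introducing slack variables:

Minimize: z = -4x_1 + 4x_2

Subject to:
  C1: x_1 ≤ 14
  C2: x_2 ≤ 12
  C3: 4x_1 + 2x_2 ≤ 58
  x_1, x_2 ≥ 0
min z = -4x_1 + 4x_2

s.t.
  x_1 + s1 = 14
  x_2 + s2 = 12
  4x_1 + 2x_2 + s3 = 58
  x_1, x_2, s1, s2, s3 ≥ 0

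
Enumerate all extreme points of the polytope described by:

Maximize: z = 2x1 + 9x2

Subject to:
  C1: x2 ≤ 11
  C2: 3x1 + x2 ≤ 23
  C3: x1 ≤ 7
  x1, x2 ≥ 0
Each vertex is the intersection of two constraint boundaries that also satisfies all remaining constraints:
  x1 = 0 and x2 = 0 → (0, 0)
  x1 = 7 and x2 = 0 → (7, 0)
  3x1 + x2 = 23 and x1 = 7 → (7, 2)
  x2 = 11 and 3x1 + x2 = 23 → (4, 11)
  x2 = 11 and x1 = 0 → (0, 11)

Vertices: (0, 0), (7, 0), (7, 2), (4, 11), (0, 11)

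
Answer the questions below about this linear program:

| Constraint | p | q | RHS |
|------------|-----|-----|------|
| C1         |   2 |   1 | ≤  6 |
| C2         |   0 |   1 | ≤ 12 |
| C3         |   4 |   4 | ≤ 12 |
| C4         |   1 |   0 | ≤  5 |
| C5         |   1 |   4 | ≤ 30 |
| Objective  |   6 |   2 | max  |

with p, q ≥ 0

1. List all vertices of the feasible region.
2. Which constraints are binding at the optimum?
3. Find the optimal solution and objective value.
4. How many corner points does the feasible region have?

1. (0, 0), (3, 0), (0, 3)
2. C1, C3, q ≥ 0
3. p = 3, q = 0, z = 18
4. 3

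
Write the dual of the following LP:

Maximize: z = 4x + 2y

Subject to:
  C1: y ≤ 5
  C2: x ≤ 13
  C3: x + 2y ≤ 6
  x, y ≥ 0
Minimize: z = 5y1 + 13y2 + 6y3

Subject to:
  C1: -y2 - y3 ≤ -4
  C2: -y1 - 2y3 ≤ -2
  y1, y2, y3 ≥ 0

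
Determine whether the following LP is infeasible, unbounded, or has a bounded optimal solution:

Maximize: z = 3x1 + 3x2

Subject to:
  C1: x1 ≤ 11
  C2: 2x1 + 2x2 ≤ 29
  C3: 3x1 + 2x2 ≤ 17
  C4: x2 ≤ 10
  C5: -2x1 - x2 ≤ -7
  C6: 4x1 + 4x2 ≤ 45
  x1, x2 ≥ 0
The point (0, 8.5) satisfies every constraint, so the LP is feasible; the constraints give x1 ≤ 11 and x2 ≤ 10, which with x1, x2 ≥ 0 keep the feasible region inside a bounded box. A feasible, bounded LP attains a finite optimum at a vertex.

Evaluating z = 3x1 + 3x2 at each vertex:
  (3.5, 0): z = 10.5
  (5.667, 0): z = 17
  (0, 8.5): z = 25.5
  (0, 7): z = 21

Feasible with finite optimum z* = 25.5 at (0, 8.5).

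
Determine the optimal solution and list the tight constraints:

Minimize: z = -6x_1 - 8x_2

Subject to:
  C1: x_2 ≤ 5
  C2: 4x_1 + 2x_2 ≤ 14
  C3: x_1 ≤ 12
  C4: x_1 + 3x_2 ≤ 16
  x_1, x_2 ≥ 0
Optimal: x_1 = 1, x_2 = 5
Binding: C1, C2, C4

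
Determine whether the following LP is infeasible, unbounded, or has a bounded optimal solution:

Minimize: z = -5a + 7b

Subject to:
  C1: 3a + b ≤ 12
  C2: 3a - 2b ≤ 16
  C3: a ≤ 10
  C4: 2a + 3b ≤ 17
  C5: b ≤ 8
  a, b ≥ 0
The point (4, 0) satisfies every constraint, so the LP is feasible; the constraints give a ≤ 10 and b ≤ 8, which with a, b ≥ 0 keep the feasible region inside a bounded box. A feasible, bounded LP attains a finite optimum at a vertex.

The LP has an optimal solution: (4, 0) with z = -20.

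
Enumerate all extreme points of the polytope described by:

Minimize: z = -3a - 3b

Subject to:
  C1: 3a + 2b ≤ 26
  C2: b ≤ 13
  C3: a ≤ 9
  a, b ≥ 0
Each vertex is the intersection of two constraint boundaries that also satisfies all remaining constraints:
  a = 0 and b = 0 → (0, 0)
  3a + 2b = 26 and b = 0 → (8.667, 0)
  3a + 2b = 26 and b = 13 → (0, 13)

Vertices: (0, 0), (8.667, 0), (0, 13)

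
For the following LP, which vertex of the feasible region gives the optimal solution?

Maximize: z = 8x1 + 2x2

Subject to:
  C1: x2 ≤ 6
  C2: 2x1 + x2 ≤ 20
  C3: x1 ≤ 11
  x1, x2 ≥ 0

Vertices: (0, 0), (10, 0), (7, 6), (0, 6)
Evaluating z = 8x1 + 2x2 at each vertex:
  (0, 0): z = 0
  (10, 0): z = 80
  (7, 6): z = 68
  (0, 6): z = 12

The largest value is z = 80, attained at (10, 0).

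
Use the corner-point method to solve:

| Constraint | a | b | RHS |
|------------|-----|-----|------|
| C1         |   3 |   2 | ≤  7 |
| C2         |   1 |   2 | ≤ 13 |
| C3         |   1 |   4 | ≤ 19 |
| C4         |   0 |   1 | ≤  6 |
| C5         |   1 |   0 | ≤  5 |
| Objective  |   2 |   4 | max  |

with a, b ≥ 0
a = 0, b = 3.5, z = 14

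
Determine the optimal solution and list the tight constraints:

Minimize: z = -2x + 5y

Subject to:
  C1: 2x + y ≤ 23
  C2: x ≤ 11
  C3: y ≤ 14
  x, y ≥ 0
Optimal: x = 11, y = 0
Binding: C2, y ≥ 0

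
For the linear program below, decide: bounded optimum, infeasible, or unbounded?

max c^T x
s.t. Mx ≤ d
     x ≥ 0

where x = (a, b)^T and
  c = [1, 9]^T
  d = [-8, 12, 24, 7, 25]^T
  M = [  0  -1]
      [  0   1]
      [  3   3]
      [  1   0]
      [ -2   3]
The point (0, 8) satisfies every constraint, so the LP is feasible; the constraints give a ≤ 7 and b ≤ 12, which with a, b ≥ 0 keep the feasible region inside a bounded box. A feasible, bounded LP attains a finite optimum at a vertex.

Feasible with finite optimum z* = 72 at (0, 8).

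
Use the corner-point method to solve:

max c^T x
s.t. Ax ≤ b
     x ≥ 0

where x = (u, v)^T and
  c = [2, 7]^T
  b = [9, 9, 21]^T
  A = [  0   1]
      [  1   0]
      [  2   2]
u = 1.5, v = 9, z = 66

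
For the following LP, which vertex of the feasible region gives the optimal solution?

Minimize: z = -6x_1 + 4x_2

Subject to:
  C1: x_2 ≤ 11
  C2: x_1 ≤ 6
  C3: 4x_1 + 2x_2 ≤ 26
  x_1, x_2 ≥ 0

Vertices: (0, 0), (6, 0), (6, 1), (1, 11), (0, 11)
Evaluating z = -6x_1 + 4x_2 at each vertex:
  (0, 0): z = 0
  (6, 0): z = -36
  (6, 1): z = -32
  (1, 11): z = 38
  (0, 11): z = 44

The smallest value is z = -36, attained at (6, 0).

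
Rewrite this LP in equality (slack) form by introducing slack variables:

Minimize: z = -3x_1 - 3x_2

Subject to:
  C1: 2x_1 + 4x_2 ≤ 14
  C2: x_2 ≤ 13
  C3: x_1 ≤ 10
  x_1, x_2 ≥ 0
min z = -3x_1 - 3x_2

s.t.
  2x_1 + 4x_2 + s1 = 14
  x_2 + s2 = 13
  x_1 + s3 = 10
  x_1, x_2, s1, s2, s3 ≥ 0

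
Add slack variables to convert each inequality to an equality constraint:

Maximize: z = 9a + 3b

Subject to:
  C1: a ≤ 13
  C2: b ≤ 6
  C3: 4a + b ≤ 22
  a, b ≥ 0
max z = 9a + 3b

s.t.
  a + s1 = 13
  b + s2 = 6
  4a + b + s3 = 22
  a, b, s1, s2, s3 ≥ 0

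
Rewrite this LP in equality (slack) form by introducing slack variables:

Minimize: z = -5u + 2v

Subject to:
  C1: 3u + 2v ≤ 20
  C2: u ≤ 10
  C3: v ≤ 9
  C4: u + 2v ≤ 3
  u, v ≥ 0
min z = -5u + 2v

s.t.
  3u + 2v + s1 = 20
  u + s2 = 10
  v + s3 = 9
  u + 2v + s4 = 3
  u, v, s1, s2, s3, s4 ≥ 0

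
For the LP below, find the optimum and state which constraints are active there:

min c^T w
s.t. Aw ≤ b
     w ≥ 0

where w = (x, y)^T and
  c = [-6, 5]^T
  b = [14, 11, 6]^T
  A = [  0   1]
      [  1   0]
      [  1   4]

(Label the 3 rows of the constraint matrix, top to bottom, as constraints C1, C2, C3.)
Optimal: x = 6, y = 0
Slack at optimum:
  C1: slack = 14
  C2: slack = 5
  C3: slack = 0 (binding)
  x ≥ 0: x = 6
  y ≥ 0: y = 0 (binding)
Binding constraints: C3, y ≥ 0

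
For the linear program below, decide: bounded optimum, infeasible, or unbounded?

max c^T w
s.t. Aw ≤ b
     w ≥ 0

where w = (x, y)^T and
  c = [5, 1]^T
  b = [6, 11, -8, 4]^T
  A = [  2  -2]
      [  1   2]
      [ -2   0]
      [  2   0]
One constraint requires 2x ≤ 4, while the constraint -2x ≤ -8 is equivalent to 2x ≥ 8. Together they would need 8 ≤ 2x ≤ 4, which is impossible since 8 > 4. No point satisfies all constraints.

Infeasible — the constraint set is empty.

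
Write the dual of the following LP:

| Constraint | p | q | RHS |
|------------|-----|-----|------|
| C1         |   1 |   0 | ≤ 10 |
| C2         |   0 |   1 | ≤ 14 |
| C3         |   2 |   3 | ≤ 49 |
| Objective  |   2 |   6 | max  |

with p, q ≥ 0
Minimize: z = 10y1 + 14y2 + 49y3

Subject to:
  C1: -y1 - 2y3 ≤ -2
  C2: -y2 - 3y3 ≤ -6
  y1, y2, y3 ≥ 0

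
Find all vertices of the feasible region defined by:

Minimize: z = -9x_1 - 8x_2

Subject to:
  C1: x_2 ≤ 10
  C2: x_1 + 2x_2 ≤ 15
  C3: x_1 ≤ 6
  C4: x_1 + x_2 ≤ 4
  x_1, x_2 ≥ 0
Each vertex is the intersection of two constraint boundaries that also satisfies all remaining constraints:
  x_1 = 0 and x_2 = 0 → (0, 0)
  x_1 + x_2 = 4 and x_2 = 0 → (4, 0)
  x_1 + x_2 = 4 and x_1 = 0 → (0, 4)

Vertices: (0, 0), (4, 0), (0, 4)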